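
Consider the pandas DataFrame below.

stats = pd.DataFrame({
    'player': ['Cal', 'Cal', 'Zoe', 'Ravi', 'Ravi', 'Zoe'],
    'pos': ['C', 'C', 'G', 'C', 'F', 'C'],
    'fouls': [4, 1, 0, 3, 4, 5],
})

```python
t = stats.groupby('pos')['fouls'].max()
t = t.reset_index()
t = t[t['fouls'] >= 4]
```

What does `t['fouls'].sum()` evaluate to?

group by pos, max of fouls:
pos
C    5
F    4
G    0
Name: fouls, dtype: int64
reset_index():
  pos  fouls
0   C      5
1   F      4
2   G      0
filter rows where fouls >= 4:
  pos  fouls
0   C      5
1   F      4

9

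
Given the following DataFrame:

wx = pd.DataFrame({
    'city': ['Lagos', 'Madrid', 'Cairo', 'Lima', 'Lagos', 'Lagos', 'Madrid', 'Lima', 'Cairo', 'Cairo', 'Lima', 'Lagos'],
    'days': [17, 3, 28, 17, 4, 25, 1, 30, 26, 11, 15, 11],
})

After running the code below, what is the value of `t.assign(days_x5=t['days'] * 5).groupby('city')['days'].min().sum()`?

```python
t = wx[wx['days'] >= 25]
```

filter rows where days >= 25:
    city  days
2  Cairo    28
5  Lagos    25
7   Lima    30
8  Cairo    26
add column days_x5 = t['days'] * 5:
    city  days  days_x5
2  Cairo    28      140
5  Lagos    25      125
7   Lima    30      150
8  Cairo    26      130
group by city, min of days:
city
Cairo    26
Lagos    25
Lima     30
Name: days, dtype: int64
So sum() = 81.

81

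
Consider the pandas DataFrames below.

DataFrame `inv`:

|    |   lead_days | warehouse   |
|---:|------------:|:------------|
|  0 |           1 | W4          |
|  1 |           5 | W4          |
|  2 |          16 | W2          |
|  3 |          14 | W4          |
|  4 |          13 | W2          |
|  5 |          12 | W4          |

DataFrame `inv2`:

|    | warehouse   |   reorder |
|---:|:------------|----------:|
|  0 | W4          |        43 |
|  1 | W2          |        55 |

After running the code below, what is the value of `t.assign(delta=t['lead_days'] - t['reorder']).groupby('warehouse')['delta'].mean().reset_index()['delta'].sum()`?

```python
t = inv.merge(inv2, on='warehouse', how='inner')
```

merge on 'warehouse' (how='inner') → 6 rows:
   lead_days warehouse  reorder
0          1        W4       43
1          5        W4       43
2         16        W2       55
3         14        W4       43
4         13        W2       55
5         12        W4       43
add column delta = t['lead_days'] - t['reorder']:
   lead_days warehouse  reorder  delta
0          1        W4       43    -42
1          5        W4       43    -38
2         16        W2       55    -39
3         14        W4       43    -29
4         13        W2       55    -42
5         12        W4       43    -31
group by warehouse, mean of delta:
warehouse
W2   -40.5
W4   -35.0
Name: delta, dtype: float64
reset_index():
  warehouse  delta
0        W2  -40.5
1        W4  -35.0

-75.5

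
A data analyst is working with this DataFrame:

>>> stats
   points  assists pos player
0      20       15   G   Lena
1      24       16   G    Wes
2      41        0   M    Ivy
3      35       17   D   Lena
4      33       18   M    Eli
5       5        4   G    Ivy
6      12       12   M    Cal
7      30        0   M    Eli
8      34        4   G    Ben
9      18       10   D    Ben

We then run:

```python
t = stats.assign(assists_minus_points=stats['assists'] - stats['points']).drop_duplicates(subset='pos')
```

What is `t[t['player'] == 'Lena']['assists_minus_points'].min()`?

add column assists_minus_points = stats['assists'] - stats['points']:
   points  assists pos player  assists_minus_points
0      20       15   G   Lena                    -5
1      24       16   G    Wes                    -8
2      41        0   M    Ivy                   -41
3      35       17   D   Lena                   -18
4      33       18   M    Eli                   -15
5       5        4   G    Ivy                    -1
6      12       12   M    Cal                     0
7      30        0   M    Eli                   -30
8      34        4   G    Ben                   -30
9      18       10   D    Ben                    -8
drop duplicate pos (keep=first):
   points  assists pos player  assists_minus_points
0      20       15   G   Lena                    -5
2      41        0   M    Ivy                   -41
3      35       17   D   Lena                   -18
filter rows where player == 'Lena':
   points  assists pos player  assists_minus_points
0      20       15   G   Lena                    -5
3      35       17   D   Lena                   -18
Then the min of column 'assists_minus_points': -18

-18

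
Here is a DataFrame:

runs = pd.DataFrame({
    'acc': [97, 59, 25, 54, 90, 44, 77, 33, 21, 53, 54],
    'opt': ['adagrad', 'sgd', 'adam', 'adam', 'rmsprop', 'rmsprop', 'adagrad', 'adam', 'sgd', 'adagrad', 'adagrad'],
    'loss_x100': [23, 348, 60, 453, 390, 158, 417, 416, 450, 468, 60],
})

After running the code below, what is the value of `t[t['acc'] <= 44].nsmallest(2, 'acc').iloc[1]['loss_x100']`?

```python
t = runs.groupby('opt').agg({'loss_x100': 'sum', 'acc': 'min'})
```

group by opt: sum(loss_x100), min(acc):
         loss_x100  acc
opt                    
adagrad        968   53
adam           929   25
rmsprop        548   44
sgd            798   21
filter rows where acc <= 44:
         loss_x100  acc
opt                    
adam           929   25
rmsprop        548   44
sgd            798   21
take 2 rows with smallest acc:
      loss_x100  acc
opt                 
sgd         798   21
adam        929   25
The value at position 1, column 'loss_x100' is 929.

929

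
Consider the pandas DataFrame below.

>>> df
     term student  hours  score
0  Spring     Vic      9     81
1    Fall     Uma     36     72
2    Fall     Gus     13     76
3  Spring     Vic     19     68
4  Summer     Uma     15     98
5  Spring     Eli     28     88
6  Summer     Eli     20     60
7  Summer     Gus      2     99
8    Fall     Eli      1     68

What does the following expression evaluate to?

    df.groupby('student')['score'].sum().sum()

group by student, sum of score:
student
Eli    216
Gus    175
Uma    170
Vic    149
Name: score, dtype: int64
Finally, sum of the resulting series = 710.

710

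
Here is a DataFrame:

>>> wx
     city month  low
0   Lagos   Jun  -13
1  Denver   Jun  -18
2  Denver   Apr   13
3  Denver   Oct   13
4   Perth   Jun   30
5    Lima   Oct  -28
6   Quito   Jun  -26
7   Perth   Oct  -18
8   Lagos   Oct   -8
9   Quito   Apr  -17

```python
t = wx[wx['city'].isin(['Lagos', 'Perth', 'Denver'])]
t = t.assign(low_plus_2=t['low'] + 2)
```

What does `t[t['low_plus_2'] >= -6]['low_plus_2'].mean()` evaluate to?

filter rows where city in ['Lagos', 'Perth', 'Denver']:
     city month  low
0   Lagos   Jun  -13
1  Denver   Jun  -18
2  Denver   Apr   13
3  Denver   Oct   13
4   Perth   Jun   30
7   Perth   Oct  -18
8   Lagos   Oct   -8
add column low_plus_2 = t['low'] + 2:
     city month  low  low_plus_2
0   Lagos   Jun  -13         -11
1  Denver   Jun  -18         -16
2  Denver   Apr   13          15
3  Denver   Oct   13          15
4   Perth   Jun   30          32
7   Perth   Oct  -18         -16
8   Lagos   Oct   -8          -6
filter rows where low_plus_2 >= -6:
     city month  low  low_plus_2
2  Denver   Apr   13          15
3  Denver   Oct   13          15
4   Perth   Jun   30          32
8   Lagos   Oct   -8          -6
Finally, mean of column 'low_plus_2' = 14.0.

14.0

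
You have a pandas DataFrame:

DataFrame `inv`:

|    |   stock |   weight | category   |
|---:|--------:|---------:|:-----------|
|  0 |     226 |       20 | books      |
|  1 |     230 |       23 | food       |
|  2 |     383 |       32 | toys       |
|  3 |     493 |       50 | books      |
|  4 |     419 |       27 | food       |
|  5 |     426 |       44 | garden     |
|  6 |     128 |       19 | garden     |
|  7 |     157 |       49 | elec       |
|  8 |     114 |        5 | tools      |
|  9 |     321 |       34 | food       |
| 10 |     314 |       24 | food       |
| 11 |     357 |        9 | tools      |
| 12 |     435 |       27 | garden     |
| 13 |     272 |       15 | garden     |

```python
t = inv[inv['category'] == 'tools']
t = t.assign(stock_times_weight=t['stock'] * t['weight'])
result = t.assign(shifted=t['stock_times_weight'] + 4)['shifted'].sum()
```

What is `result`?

filter rows where category == 'tools':
    stock  weight category
8     114       5    tools
11    357       9    tools
add column stock_times_weight = t['stock'] * t['weight']:
    stock  weight category  stock_times_weight
8     114       5    tools                 570
11    357       9    tools                3213
add column shifted = t['stock_times_weight'] + 4:
    stock  weight category  stock_times_weight  shifted
8     114       5    tools                 570      574
11    357       9    tools                3213     3217

3791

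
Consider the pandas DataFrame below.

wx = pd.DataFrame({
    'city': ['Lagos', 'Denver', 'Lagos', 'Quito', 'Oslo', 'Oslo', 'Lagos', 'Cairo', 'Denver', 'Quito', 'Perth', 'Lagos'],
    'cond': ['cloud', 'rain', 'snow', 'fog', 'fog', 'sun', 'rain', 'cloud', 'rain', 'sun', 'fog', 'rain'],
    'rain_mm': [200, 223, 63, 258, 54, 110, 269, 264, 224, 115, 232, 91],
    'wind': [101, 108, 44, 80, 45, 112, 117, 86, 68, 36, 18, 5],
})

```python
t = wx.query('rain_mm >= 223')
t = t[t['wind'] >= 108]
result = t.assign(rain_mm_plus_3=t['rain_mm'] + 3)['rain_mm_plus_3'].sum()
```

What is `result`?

filter rows where rain_mm >= 223:
      city   cond  rain_mm  wind
1   Denver   rain      223   108
3    Quito    fog      258    80
6    Lagos   rain      269   117
7    Cairo  cloud      264    86
8   Denver   rain      224    68
10   Perth    fog      232    18
filter rows where wind >= 108:
     city  cond  rain_mm  wind
1  Denver  rain      223   108
6   Lagos  rain      269   117
add column rain_mm_plus_3 = t['rain_mm'] + 3:
     city  cond  rain_mm  wind  rain_mm_plus_3
1  Denver  rain      223   108             226
6   Lagos  rain      269   117             272
Hence 498.

498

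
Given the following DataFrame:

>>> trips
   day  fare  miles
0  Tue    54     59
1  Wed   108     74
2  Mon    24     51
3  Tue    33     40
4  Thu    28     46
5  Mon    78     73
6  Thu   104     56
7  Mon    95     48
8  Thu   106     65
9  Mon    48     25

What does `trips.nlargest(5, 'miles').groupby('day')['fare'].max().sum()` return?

take 5 rows with largest miles:
   day  fare  miles
1  Wed   108     74
5  Mon    78     73
8  Thu   106     65
0  Tue    54     59
6  Thu   104     56
group by day, max of fare:
day
Mon     78
Thu    106
Tue     54
Wed    108
Name: fare, dtype: int64

346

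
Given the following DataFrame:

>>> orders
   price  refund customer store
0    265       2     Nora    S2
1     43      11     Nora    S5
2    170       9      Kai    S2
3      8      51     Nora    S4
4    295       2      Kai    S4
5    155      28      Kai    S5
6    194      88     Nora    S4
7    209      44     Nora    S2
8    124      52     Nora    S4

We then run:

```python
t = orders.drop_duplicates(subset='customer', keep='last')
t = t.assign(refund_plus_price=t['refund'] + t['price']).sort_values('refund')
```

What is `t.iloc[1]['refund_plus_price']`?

drop duplicate customer (keep=last):
   price  refund customer store
5    155      28      Kai    S5
8    124      52     Nora    S4
add column refund_plus_price = t['refund'] + t['price']:
   price  refund customer store  refund_plus_price
5    155      28      Kai    S5                183
8    124      52     Nora    S4                176
sort by refund:
   price  refund customer store  refund_plus_price
5    155      28      Kai    S5                183
8    124      52     Nora    S4                176
Hence 176.

176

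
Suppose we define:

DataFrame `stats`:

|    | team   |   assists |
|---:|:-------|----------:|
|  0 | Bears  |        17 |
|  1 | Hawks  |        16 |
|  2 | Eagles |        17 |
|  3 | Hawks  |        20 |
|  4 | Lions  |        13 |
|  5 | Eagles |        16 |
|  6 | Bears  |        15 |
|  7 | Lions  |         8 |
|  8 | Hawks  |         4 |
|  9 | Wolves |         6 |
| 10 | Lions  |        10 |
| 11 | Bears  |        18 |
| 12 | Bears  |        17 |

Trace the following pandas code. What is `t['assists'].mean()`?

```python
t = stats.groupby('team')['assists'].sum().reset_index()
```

35.4

group by team, sum of assists:
team
Bears     67
Eagles    33
Hawks     40
Lions     31
Wolves     6
Name: assists, dtype: int64
reset_index():
     team  assists
0   Bears       67
1  Eagles       33
2   Hawks       40
3   Lions       31
4  Wolves        6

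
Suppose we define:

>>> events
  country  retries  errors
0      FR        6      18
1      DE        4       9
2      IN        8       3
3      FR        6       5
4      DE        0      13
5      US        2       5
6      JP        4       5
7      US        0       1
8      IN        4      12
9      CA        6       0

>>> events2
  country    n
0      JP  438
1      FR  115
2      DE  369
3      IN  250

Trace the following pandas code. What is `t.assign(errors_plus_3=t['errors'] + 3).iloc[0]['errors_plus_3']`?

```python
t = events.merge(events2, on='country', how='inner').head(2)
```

merge on 'country' (how='inner') → 7 rows:
  country  retries  errors    n
0      FR        6      18  115
1      DE        4       9  369
2      IN        8       3  250
3      FR        6       5  115
4      DE        0      13  369
5      JP        4       5  438
6      IN        4      12  250
take first 2 rows:
  country  retries  errors    n
0      FR        6      18  115
1      DE        4       9  369
add column errors_plus_3 = t['errors'] + 3:
  country  retries  errors    n  errors_plus_3
0      FR        6      18  115             21
1      DE        4       9  369             12
Reading off the value at position 0, column 'errors_plus_3', we get 21.

21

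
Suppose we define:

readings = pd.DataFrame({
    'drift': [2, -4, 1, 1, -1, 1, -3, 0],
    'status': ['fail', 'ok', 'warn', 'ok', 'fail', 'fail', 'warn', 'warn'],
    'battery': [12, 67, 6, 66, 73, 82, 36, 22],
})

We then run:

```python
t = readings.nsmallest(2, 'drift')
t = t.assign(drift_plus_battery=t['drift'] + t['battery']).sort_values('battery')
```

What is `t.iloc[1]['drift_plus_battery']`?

take 2 rows with smallest drift:
   drift status  battery
1     -4     ok       67
6     -3   warn       36
add column drift_plus_battery = t['drift'] + t['battery']:
   drift status  battery  drift_plus_battery
1     -4     ok       67                  63
6     -3   warn       36                  33
sort by battery:
   drift status  battery  drift_plus_battery
6     -3   warn       36                  33
1     -4     ok       67                  63
value at position 1, column 'drift_plus_battery' → 63

63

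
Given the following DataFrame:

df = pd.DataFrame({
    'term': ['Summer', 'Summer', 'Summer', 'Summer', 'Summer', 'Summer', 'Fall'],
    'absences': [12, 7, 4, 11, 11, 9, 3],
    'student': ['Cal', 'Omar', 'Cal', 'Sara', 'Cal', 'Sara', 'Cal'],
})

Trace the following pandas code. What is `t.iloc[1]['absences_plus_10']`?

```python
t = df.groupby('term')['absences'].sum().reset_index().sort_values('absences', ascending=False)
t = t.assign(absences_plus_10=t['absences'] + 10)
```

13

group by term, sum of absences:
term
Fall       3
Summer    54
Name: absences, dtype: int64
reset_index():
     term  absences
0    Fall         3
1  Summer        54
sort by absences descending:
     term  absences
1  Summer        54
0    Fall         3
add column absences_plus_10 = t['absences'] + 10:
     term  absences  absences_plus_10
1  Summer        54                64
0    Fall         3                13
So iloc[1]['absences_plus_10'] = 13.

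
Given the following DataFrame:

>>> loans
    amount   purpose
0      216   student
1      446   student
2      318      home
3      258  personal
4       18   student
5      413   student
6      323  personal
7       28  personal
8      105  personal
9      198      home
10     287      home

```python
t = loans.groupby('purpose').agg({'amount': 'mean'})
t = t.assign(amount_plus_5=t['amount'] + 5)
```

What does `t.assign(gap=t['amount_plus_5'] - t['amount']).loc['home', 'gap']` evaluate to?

group by purpose, mean of amount:
              amount
purpose             
home      267.666667
personal  178.500000
student   273.250000
add column amount_plus_5 = t['amount'] + 5:
              amount  amount_plus_5
purpose                            
home      267.666667     272.666667
personal  178.500000     183.500000
student   273.250000     278.250000
add column gap = t['amount_plus_5'] - t['amount']:
              amount  amount_plus_5  gap
purpose                                 
home      267.666667     272.666667  5.0
personal  178.500000     183.500000  5.0
student   273.250000     278.250000  5.0
Finally, value at row 'home', column 'gap' = 5.0.

5.0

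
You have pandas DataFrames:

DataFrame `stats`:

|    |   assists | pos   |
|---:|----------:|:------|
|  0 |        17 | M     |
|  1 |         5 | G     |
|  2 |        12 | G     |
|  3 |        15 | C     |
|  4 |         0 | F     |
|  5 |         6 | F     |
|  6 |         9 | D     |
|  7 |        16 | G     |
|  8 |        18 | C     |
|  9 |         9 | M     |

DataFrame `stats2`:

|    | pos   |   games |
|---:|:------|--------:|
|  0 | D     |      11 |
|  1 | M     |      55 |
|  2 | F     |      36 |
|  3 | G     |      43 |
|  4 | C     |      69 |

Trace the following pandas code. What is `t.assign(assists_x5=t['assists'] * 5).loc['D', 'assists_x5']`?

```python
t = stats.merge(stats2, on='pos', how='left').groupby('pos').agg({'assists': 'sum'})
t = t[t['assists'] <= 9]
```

merge on 'pos' (how='left') → 10 rows:
   assists pos  games
0       17   M     55
1        5   G     43
2       12   G     43
3       15   C     69
4        0   F     36
5        6   F     36
6        9   D     11
7       16   G     43
8       18   C     69
9        9   M     55
group by pos, sum of assists:
     assists
pos         
C         33
D          9
F          6
G         33
M         26
filter rows where assists <= 9:
     assists
pos         
D          9
F          6
add column assists_x5 = t['assists'] * 5:
     assists  assists_x5
pos                     
D          9          45
F          6          30
Then the value at row 'D', column 'assists_x5': 45

45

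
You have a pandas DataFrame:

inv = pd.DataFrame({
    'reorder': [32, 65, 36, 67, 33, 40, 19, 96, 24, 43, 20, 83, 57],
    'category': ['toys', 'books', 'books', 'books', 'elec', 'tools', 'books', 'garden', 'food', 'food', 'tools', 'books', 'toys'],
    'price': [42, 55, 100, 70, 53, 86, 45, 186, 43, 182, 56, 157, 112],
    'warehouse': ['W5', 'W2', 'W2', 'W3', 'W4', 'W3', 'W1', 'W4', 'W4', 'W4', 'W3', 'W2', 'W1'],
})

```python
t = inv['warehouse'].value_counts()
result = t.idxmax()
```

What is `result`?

W4

value_counts of warehouse:
warehouse
W4    4
W2    3
W3    3
W1    2
W5    1
Name: count, dtype: int64
Finally, label with the largest value = W4.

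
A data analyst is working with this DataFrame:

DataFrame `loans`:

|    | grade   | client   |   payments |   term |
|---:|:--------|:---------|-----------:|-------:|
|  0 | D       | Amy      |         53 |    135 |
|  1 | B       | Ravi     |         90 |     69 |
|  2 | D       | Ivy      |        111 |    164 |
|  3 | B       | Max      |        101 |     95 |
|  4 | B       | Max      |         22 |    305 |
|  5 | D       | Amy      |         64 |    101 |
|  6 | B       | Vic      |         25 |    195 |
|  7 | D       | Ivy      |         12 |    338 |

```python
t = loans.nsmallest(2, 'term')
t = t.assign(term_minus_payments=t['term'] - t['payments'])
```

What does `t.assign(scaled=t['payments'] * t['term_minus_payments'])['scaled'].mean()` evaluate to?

-1248.0

take 2 rows with smallest term:
  grade client  payments  term
1     B   Ravi        90    69
3     B    Max       101    95
add column term_minus_payments = t['term'] - t['payments']:
  grade client  payments  term  term_minus_payments
1     B   Ravi        90    69                  -21
3     B    Max       101    95                   -6
add column scaled = t['payments'] * t['term_minus_payments']:
  grade client  payments  term  term_minus_payments  scaled
1     B   Ravi        90    69                  -21   -1890
3     B    Max       101    95                   -6    -606
Finally, mean of column 'scaled' = -1248.0.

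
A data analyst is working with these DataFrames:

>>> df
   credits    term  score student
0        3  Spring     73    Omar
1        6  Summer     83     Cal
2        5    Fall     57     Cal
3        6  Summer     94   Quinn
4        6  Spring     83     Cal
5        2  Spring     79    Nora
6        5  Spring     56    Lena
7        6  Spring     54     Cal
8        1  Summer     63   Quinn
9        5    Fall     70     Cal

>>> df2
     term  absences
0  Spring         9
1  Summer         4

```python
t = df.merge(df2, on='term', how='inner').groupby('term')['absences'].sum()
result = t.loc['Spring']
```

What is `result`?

merge on 'term' (how='inner') → 8 rows:
   credits    term  score student  absences
0        3  Spring     73    Omar         9
1        6  Summer     83     Cal         4
2        6  Summer     94   Quinn         4
3        6  Spring     83     Cal         9
4        2  Spring     79    Nora         9
5        5  Spring     56    Lena         9
6        6  Spring     54     Cal         9
7        1  Summer     63   Quinn         4
group by term, sum of absences:
term
Spring    45
Summer    12
Name: absences, dtype: int64
Finally, value at index 'Spring' = 45.

45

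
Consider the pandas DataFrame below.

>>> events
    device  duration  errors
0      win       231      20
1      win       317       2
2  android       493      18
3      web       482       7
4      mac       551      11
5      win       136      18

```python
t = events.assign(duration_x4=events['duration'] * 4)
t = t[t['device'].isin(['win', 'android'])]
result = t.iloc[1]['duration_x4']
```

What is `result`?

add column duration_x4 = events['duration'] * 4:
    device  duration  errors  duration_x4
0      win       231      20          924
1      win       317       2         1268
2  android       493      18         1972
3      web       482       7         1928
4      mac       551      11         2204
5      win       136      18          544
filter rows where device in ['win', 'android']:
    device  duration  errors  duration_x4
0      win       231      20          924
1      win       317       2         1268
2  android       493      18         1972
5      win       136      18          544

1268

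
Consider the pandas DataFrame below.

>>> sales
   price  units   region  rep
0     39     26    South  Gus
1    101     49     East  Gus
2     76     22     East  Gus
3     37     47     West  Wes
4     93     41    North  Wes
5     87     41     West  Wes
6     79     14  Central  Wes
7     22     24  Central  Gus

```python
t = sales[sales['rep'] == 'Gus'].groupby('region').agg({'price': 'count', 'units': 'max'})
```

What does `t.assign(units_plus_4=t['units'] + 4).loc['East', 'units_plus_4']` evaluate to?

filter rows where rep == 'Gus':
   price  units   region  rep
0     39     26    South  Gus
1    101     49     East  Gus
2     76     22     East  Gus
7     22     24  Central  Gus
group by region: count(price), max(units):
         price  units
region               
Central      1     24
East         2     49
South        1     26
add column units_plus_4 = t['units'] + 4:
         price  units  units_plus_4
region                             
Central      1     24            28
East         2     49            53
South        1     26            30

53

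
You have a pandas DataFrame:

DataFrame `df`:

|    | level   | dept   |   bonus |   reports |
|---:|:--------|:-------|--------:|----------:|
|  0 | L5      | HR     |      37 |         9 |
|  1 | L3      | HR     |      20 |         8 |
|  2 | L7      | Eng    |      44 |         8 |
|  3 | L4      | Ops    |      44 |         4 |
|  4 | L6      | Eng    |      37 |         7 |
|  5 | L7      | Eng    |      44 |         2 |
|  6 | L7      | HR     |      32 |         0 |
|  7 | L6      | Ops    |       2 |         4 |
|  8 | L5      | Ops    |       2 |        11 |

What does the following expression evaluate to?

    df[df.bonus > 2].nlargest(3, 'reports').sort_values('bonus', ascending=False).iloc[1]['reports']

9

filter rows where bonus > 2:
  level dept  bonus  reports
0    L5   HR     37        9
1    L3   HR     20        8
2    L7  Eng     44        8
3    L4  Ops     44        4
4    L6  Eng     37        7
5    L7  Eng     44        2
6    L7   HR     32        0
take 3 rows with largest reports:
  level dept  bonus  reports
0    L5   HR     37        9
1    L3   HR     20        8
2    L7  Eng     44        8
sort by bonus descending:
  level dept  bonus  reports
2    L7  Eng     44        8
0    L5   HR     37        9
1    L3   HR     20        8
The value at position 1, column 'reports' is 9.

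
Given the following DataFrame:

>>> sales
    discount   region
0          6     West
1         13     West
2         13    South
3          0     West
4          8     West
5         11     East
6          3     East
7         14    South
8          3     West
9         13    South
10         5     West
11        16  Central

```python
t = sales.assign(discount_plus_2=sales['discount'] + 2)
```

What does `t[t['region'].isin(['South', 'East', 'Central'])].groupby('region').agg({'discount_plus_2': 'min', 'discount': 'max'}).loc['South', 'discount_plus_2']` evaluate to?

add column discount_plus_2 = sales['discount'] + 2:
    discount   region  discount_plus_2
0          6     West                8
1         13     West               15
2         13    South               15
3          0     West                2
4          8     West               10
5         11     East               13
6          3     East                5
7         14    South               16
8          3     West                5
9         13    South               15
10         5     West                7
11        16  Central               18
filter rows where region in ['South', 'East', 'Central']:
    discount   region  discount_plus_2
2         13    South               15
5         11     East               13
6          3     East                5
7         14    South               16
9         13    South               15
11        16  Central               18
group by region: min(discount_plus_2), max(discount):
         discount_plus_2  discount
region                            
Central               18        16
East                   5        11
South                 15        14
So loc['South', 'discount_plus_2'] = 15.

15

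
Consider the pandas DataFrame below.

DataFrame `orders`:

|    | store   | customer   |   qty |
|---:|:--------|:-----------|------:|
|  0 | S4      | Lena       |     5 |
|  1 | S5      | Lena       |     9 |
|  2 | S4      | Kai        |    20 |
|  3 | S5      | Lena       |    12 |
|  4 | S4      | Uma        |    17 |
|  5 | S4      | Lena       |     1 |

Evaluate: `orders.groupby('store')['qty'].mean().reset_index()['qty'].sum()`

group by store, mean of qty:
store
S4    10.75
S5    10.50
Name: qty, dtype: float64
reset_index():
  store    qty
0    S4  10.75
1    S5  10.50
Finally, sum of column 'qty' = 21.25.

21.25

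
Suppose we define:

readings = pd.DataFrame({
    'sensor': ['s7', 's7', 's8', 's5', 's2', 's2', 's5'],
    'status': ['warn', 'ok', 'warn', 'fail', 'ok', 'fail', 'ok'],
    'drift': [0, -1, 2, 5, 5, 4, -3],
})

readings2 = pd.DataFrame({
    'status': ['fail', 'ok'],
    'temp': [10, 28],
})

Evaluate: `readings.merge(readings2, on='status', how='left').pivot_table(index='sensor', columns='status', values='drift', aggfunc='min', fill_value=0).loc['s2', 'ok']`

5

merge on 'status' (how='left') → 7 rows:
  sensor status  drift  temp
0     s7   warn      0   NaN
1     s7     ok     -1  28.0
2     s8   warn      2   NaN
3     s5   fail      5  10.0
4     s2     ok      5  28.0
5     s2   fail      4  10.0
6     s5     ok     -3  28.0
pivot: rows=sensor, cols=status, min(drift):
status  fail  ok  warn
sensor                
s2         4   5     0
s5         5  -3     0
s7         0  -1     0
s8         0   0     2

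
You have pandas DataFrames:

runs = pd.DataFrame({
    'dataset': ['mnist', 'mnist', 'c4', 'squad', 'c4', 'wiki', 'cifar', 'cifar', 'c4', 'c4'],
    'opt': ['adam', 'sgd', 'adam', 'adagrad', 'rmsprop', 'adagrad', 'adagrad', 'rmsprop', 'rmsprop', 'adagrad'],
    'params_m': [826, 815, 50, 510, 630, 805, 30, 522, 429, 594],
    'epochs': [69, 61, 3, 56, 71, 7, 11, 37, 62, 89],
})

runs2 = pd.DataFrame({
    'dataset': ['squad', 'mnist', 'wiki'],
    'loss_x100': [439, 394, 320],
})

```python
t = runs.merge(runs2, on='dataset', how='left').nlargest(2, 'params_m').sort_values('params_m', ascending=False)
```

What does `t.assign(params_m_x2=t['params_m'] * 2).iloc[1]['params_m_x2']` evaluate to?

1630

merge on 'dataset' (how='left') → 10 rows:
  dataset      opt  params_m  epochs  loss_x100
0   mnist     adam       826      69      394.0
1   mnist      sgd       815      61      394.0
2      c4     adam        50       3        NaN
3   squad  adagrad       510      56      439.0
4      c4  rmsprop       630      71        NaN
5    wiki  adagrad       805       7      320.0
6   cifar  adagrad        30      11        NaN
7   cifar  rmsprop       522      37        NaN
8      c4  rmsprop       429      62        NaN
9      c4  adagrad       594      89        NaN
take 2 rows with largest params_m:
  dataset   opt  params_m  epochs  loss_x100
0   mnist  adam       826      69      394.0
1   mnist   sgd       815      61      394.0
sort by params_m descending:
  dataset   opt  params_m  epochs  loss_x100
0   mnist  adam       826      69      394.0
1   mnist   sgd       815      61      394.0
add column params_m_x2 = t['params_m'] * 2:
  dataset   opt  params_m  epochs  loss_x100  params_m_x2
0   mnist  adam       826      69      394.0         1652
1   mnist   sgd       815      61      394.0         1630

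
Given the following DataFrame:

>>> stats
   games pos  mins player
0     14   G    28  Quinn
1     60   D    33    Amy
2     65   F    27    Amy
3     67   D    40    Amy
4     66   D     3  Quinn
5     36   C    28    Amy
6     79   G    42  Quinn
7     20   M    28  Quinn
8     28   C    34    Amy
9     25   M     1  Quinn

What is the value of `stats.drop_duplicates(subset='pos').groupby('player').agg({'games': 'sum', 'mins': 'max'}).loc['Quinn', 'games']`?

34

drop duplicate pos (keep=first):
   games pos  mins player
0     14   G    28  Quinn
1     60   D    33    Amy
2     65   F    27    Amy
5     36   C    28    Amy
7     20   M    28  Quinn
group by player: sum(games), max(mins):
        games  mins
player             
Amy       161    33
Quinn      34    28
Then the value at row 'Quinn', column 'games': 34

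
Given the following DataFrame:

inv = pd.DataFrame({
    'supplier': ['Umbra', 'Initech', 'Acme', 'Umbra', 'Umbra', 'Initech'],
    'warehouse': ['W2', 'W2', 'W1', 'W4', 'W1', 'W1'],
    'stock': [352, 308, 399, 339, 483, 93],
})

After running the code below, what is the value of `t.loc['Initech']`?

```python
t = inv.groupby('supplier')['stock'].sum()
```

group by supplier, sum of stock:
supplier
Acme        399
Initech     401
Umbra      1174
Name: stock, dtype: int64
Taking the value at index 'Initech' gives 401.

401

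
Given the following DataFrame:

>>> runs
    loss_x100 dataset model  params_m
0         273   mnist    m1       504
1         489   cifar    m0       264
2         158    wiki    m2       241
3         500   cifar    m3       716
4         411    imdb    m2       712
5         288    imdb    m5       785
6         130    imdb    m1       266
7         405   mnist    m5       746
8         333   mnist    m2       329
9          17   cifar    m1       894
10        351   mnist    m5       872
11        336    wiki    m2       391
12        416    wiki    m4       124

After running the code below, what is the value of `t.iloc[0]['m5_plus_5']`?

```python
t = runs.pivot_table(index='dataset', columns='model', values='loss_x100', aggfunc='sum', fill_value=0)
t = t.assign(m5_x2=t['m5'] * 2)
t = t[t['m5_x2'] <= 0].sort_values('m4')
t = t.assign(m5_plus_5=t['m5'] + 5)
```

5

pivot: rows=dataset, cols=model, sum(loss_x100):
model     m0   m1   m2   m3   m4   m5
dataset                              
cifar    489   17    0  500    0    0
imdb       0  130  411    0    0  288
mnist      0  273  333    0    0  756
wiki       0    0  494    0  416    0
add column m5_x2 = t['m5'] * 2:
model     m0   m1   m2   m3   m4   m5  m5_x2
dataset                                     
cifar    489   17    0  500    0    0      0
imdb       0  130  411    0    0  288    576
mnist      0  273  333    0    0  756   1512
wiki       0    0  494    0  416    0      0
filter rows where m5_x2 <= 0:
model     m0  m1   m2   m3   m4  m5  m5_x2
dataset                                   
cifar    489  17    0  500    0   0      0
wiki       0   0  494    0  416   0      0
sort by m4:
model     m0  m1   m2   m3   m4  m5  m5_x2
dataset                                   
cifar    489  17    0  500    0   0      0
wiki       0   0  494    0  416   0      0
add column m5_plus_5 = t['m5'] + 5:
model     m0  m1   m2   m3   m4  m5  m5_x2  m5_plus_5
dataset                                              
cifar    489  17    0  500    0   0      0          5
wiki       0   0  494    0  416   0      0          5
Then the value at position 0, column 'm5_plus_5': 5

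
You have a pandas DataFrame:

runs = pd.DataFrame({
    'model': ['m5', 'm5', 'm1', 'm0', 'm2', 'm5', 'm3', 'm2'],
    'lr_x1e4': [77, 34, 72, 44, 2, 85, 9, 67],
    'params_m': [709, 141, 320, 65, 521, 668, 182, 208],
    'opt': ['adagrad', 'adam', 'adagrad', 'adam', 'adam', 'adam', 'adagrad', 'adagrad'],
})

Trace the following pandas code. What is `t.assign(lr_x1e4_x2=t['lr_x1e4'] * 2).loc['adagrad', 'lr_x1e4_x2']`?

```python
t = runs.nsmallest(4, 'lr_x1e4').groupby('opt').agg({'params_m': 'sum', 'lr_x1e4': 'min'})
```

18

take 4 rows with smallest lr_x1e4:
  model  lr_x1e4  params_m      opt
4    m2        2       521     adam
6    m3        9       182  adagrad
1    m5       34       141     adam
3    m0       44        65     adam
group by opt: sum(params_m), min(lr_x1e4):
         params_m  lr_x1e4
opt                       
adagrad       182        9
adam          727        2
add column lr_x1e4_x2 = t['lr_x1e4'] * 2:
         params_m  lr_x1e4  lr_x1e4_x2
opt                                   
adagrad       182        9          18
adam          727        2           4
The value at row 'adagrad', column 'lr_x1e4_x2' is 18.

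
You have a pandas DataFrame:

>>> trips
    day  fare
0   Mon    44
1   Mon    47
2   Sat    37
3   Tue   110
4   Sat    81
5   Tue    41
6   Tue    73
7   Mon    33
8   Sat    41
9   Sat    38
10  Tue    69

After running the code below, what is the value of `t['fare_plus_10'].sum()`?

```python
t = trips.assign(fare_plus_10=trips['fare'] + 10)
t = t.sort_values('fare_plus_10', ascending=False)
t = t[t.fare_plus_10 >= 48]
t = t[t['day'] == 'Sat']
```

add column fare_plus_10 = trips['fare'] + 10:
    day  fare  fare_plus_10
0   Mon    44            54
1   Mon    47            57
2   Sat    37            47
3   Tue   110           120
4   Sat    81            91
5   Tue    41            51
6   Tue    73            83
7   Mon    33            43
8   Sat    41            51
9   Sat    38            48
10  Tue    69            79
sort by fare_plus_10 descending:
    day  fare  fare_plus_10
3   Tue   110           120
4   Sat    81            91
6   Tue    73            83
10  Tue    69            79
1   Mon    47            57
0   Mon    44            54
5   Tue    41            51
8   Sat    41            51
9   Sat    38            48
2   Sat    37            47
7   Mon    33            43
filter rows where fare_plus_10 >= 48:
    day  fare  fare_plus_10
3   Tue   110           120
4   Sat    81            91
6   Tue    73            83
10  Tue    69            79
1   Mon    47            57
0   Mon    44            54
5   Tue    41            51
8   Sat    41            51
9   Sat    38            48
filter rows where day == 'Sat':
   day  fare  fare_plus_10
4  Sat    81            91
8  Sat    41            51
9  Sat    38            48

190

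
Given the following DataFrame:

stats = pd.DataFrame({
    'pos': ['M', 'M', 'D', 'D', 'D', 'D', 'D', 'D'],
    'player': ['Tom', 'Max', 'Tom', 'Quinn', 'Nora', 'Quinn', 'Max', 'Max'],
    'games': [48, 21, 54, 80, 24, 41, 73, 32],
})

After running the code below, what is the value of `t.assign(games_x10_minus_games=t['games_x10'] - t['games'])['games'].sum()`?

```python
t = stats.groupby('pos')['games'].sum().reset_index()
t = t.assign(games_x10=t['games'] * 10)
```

group by pos, sum of games:
pos
D    304
M     69
Name: games, dtype: int64
reset_index():
  pos  games
0   D    304
1   M     69
add column games_x10 = t['games'] * 10:
  pos  games  games_x10
0   D    304       3040
1   M     69        690
add column games_x10_minus_games = t['games_x10'] - t['games']:
  pos  games  games_x10  games_x10_minus_games
0   D    304       3040                   2736
1   M     69        690                    621
sum of column 'games' → 373

373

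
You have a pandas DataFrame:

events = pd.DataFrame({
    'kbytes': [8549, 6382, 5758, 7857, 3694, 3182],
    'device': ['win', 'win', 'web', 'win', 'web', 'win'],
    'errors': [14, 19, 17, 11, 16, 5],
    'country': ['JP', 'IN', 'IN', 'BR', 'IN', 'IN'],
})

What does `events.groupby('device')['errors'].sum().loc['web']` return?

group by device, sum of errors:
device
web    33
win    49
Name: errors, dtype: int64
Taking the value at index 'web' gives 33.

33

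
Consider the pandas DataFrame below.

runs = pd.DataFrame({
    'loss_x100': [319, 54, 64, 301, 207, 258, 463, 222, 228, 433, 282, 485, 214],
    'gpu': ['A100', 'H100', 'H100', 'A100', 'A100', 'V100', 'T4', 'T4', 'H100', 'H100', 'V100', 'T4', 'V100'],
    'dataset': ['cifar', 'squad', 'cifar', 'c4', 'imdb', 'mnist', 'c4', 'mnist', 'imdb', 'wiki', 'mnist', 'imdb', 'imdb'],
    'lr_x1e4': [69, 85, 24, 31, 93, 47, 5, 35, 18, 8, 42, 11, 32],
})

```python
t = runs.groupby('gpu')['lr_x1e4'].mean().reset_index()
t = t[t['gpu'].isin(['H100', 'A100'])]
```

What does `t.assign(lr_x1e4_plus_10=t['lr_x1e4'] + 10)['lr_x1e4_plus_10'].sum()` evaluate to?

118.083333333

group by gpu, mean of lr_x1e4:
gpu
A100    64.333333
H100    33.750000
T4      17.000000
V100    40.333333
Name: lr_x1e4, dtype: float64
reset_index():
    gpu    lr_x1e4
0  A100  64.333333
1  H100  33.750000
2    T4  17.000000
3  V100  40.333333
filter rows where gpu in ['H100', 'A100']:
    gpu    lr_x1e4
0  A100  64.333333
1  H100  33.750000
add column lr_x1e4_plus_10 = t['lr_x1e4'] + 10:
    gpu    lr_x1e4  lr_x1e4_plus_10
0  A100  64.333333        74.333333
1  H100  33.750000        43.750000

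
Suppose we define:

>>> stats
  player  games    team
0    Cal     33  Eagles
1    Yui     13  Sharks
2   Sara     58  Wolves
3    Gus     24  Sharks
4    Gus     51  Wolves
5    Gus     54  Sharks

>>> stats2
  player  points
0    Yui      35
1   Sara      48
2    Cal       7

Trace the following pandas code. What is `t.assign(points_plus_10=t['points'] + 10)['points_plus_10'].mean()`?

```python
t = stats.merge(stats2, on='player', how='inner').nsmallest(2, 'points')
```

31.0

merge on 'player' (how='inner') → 3 rows:
  player  games    team  points
0    Cal     33  Eagles       7
1    Yui     13  Sharks      35
2   Sara     58  Wolves      48
take 2 rows with smallest points:
  player  games    team  points
0    Cal     33  Eagles       7
1    Yui     13  Sharks      35
add column points_plus_10 = t['points'] + 10:
  player  games    team  points  points_plus_10
0    Cal     33  Eagles       7              17
1    Yui     13  Sharks      35              45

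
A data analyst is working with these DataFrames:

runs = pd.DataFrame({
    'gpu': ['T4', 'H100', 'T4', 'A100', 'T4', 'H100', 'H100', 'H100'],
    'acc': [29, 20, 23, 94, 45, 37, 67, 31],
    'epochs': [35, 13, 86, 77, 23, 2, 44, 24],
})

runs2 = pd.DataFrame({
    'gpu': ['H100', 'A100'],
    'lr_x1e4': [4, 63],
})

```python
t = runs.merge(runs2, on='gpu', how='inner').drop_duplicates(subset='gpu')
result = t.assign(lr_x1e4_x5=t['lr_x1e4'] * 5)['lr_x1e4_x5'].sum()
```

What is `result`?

335

merge on 'gpu' (how='inner') → 5 rows:
    gpu  acc  epochs  lr_x1e4
0  H100   20      13        4
1  A100   94      77       63
2  H100   37       2        4
3  H100   67      44        4
4  H100   31      24        4
drop duplicate gpu (keep=first):
    gpu  acc  epochs  lr_x1e4
0  H100   20      13        4
1  A100   94      77       63
add column lr_x1e4_x5 = t['lr_x1e4'] * 5:
    gpu  acc  epochs  lr_x1e4  lr_x1e4_x5
0  H100   20      13        4          20
1  A100   94      77       63         315
Finally, sum of column 'lr_x1e4_x5' = 335.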